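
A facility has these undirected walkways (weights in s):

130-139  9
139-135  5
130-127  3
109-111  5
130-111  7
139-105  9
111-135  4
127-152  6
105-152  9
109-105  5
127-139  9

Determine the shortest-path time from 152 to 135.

Candidate routes:
152–127–130–139–135: 6+3+9+5 = 23
152–105–139–135: 9+9+5 = 23
152–105–109–111–135: 9+5+5+4 = 23
152–127–139–135: 6+9+5 = 20
The minimum is 20 s via 152–127–139–135.

20 s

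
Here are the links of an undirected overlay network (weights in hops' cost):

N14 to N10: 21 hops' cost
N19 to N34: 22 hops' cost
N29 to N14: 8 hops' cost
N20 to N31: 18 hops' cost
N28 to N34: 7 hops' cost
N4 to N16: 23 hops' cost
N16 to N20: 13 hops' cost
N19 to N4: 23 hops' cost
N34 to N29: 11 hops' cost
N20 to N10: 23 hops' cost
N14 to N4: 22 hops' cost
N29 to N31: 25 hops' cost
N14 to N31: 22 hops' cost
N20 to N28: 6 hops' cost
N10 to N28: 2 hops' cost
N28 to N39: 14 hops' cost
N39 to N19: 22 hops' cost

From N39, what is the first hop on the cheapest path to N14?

N28

Candidate routes:
N39 - N28 - N34 - N29 - N14: 14+7+11+8 = 40
N39 - N28 - N20 - N31 - N14: 14+6+18+22 = 60
N39 - N28 - N10 - N14: 14+2+21 = 37
Cheapest is N39 - N28 - N10 - N14 at 37 hops' cost.
So from N39 the first move is to N28.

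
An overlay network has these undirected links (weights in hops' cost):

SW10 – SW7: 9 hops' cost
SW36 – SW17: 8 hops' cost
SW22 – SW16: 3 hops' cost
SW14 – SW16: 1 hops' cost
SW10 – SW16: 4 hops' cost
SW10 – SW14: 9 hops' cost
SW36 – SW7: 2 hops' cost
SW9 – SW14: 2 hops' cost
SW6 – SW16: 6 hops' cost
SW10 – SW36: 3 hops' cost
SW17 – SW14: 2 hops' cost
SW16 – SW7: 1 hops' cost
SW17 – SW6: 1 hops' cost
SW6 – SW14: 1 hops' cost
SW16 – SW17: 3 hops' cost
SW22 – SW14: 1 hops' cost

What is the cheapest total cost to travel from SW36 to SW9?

6 hops' cost

Candidate routes:
SW36–SW7–SW16–SW14–SW9: 2+1+1+2 = 6
SW36–SW7–SW16–SW22–SW14–SW9: 2+1+3+1+2 = 9
SW36–SW7–SW16–SW17–SW6–SW14–SW9: 2+1+3+1+1+2 = 10
SW36–SW10–SW16–SW14–SW9: 3+4+1+2 = 10
Cheapest is SW36–SW7–SW16–SW14–SW9 at 6 hops' cost.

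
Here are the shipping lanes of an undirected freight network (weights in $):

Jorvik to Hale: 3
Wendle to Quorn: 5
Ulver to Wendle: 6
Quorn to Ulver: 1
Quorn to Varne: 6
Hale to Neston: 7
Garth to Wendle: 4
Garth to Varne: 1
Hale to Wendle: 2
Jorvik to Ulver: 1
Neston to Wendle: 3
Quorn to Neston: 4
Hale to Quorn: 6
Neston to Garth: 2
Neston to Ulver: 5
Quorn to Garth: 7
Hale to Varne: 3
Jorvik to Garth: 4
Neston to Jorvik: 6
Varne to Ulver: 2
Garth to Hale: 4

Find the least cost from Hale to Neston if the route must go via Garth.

$6

Shortest Hale→Garth: Hale–Garth = 4
Best Garth to Neston: Garth–Neston costing 2
Total via Garth: 4 + 2 = $6.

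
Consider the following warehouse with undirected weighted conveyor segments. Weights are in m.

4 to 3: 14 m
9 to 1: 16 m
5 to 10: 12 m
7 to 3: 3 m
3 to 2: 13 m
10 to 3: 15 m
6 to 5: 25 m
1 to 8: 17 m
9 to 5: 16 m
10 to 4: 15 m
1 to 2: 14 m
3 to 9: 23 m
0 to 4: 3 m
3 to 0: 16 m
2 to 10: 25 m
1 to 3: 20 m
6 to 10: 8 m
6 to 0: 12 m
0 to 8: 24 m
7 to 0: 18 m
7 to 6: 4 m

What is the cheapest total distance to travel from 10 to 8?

42 m

Shortest distances from 10:
10: 0
6: 8  (via 10)
5: 12  (via 10)
7: 12  (via 6)
3: 15  (via 10)
4: 15  (via 10)
0: 18  (via 4)
2: 25  (via 10)
9: 28  (via 5)
1: 35  (via 3)
8: 42  (via 0)
Shortest route: 10–4–0–8 = 42 m.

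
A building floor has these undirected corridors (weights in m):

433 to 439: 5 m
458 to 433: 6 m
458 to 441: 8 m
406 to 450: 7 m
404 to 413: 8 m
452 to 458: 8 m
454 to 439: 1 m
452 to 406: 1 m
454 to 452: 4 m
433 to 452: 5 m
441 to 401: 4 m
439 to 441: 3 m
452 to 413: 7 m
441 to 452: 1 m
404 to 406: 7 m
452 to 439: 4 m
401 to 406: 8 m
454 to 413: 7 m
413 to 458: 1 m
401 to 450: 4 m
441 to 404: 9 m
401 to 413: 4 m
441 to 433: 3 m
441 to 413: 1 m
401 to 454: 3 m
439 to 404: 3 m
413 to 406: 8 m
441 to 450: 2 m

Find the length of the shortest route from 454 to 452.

4 m

Enumerating some paths:
454–401–441–452: 3+4+1 = 8
454–452: 4 = 4
454–439–441–452: 1+3+1 = 5
454–439–452: 1+4 = 5
The minimum is 4 m via 454–452.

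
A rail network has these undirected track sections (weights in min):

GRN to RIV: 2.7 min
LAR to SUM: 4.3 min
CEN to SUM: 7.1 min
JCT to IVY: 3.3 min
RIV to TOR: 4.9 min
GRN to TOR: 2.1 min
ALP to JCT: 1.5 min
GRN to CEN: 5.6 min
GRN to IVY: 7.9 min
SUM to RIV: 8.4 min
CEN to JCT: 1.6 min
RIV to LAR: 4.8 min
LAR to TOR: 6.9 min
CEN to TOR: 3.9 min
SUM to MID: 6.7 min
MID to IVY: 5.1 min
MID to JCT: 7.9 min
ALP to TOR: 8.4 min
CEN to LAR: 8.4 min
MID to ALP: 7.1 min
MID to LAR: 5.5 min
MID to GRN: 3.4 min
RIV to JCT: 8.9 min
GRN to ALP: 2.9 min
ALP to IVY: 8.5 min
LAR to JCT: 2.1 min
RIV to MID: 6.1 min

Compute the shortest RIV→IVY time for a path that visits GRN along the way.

10.4 min

Best RIV to GRN: RIV–GRN costing 2.7
Best GRN to IVY: GRN–ALP–JCT–IVY costing 7.7
Total via GRN: 2.7 + 7.7 = 10.4 min.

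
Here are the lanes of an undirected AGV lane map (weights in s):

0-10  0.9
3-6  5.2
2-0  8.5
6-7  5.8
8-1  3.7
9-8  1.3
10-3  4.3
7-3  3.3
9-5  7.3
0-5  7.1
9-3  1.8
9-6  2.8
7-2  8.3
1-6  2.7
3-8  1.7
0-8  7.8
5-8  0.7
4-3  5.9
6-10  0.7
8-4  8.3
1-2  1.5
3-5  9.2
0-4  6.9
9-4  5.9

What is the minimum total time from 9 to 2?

Shortest distances from 9:
9: 0
8: 1.3  (via 9)
3: 1.8  (via 9)
5: 2  (via 8)
6: 2.8  (via 9)
10: 3.5  (via 6)
0: 4.4  (via 10)
1: 5  (via 8)
7: 5.1  (via 3)
4: 5.9  (via 9)
2: 6.5  (via 1)
Shortest route: 9 → 8 → 1 → 2 = 6.5 s.

6.5 s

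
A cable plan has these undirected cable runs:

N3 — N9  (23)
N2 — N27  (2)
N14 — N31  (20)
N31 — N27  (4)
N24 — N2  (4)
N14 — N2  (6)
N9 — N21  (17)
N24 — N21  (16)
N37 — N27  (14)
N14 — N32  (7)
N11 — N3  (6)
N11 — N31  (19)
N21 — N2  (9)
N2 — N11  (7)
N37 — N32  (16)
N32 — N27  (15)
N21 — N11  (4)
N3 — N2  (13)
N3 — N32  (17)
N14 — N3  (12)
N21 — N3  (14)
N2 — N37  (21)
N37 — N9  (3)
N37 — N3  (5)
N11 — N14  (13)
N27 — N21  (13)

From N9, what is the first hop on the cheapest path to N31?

Candidate routes:
N9 → N37 → N3 → N11 → N2 → N27 → N31: 3+5+6+7+2+4 = 27
N9 → N37 → N3 → N2 → N27 → N31: 3+5+13+2+4 = 27
N9 → N37 → N27 → N31: 3+14+4 = 21
N9 → N37 → N2 → N27 → N31: 3+21+2+4 = 30
Cheapest is N9 → N37 → N27 → N31 at 21.
So from N9 the first move is to N37.

N37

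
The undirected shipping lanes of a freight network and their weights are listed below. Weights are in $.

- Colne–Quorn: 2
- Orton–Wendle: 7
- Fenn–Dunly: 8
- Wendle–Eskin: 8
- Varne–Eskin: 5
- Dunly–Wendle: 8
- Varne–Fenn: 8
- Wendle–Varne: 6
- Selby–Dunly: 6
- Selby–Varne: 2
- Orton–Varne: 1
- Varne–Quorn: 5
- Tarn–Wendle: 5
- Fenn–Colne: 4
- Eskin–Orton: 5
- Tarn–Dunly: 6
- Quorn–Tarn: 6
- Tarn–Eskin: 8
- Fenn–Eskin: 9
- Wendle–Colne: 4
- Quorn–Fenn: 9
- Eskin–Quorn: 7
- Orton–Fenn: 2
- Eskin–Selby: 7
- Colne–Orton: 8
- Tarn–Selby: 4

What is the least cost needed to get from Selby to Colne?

$9

Candidate routes:
Selby → Varne → Orton → Fenn → Colne: 2+1+2+4 = 9
Selby → Tarn → Quorn → Colne: 4+6+2 = 12
Selby → Varne → Orton → Colne: 2+1+8 = 11
Cheapest is Selby → Varne → Orton → Fenn → Colne at $9.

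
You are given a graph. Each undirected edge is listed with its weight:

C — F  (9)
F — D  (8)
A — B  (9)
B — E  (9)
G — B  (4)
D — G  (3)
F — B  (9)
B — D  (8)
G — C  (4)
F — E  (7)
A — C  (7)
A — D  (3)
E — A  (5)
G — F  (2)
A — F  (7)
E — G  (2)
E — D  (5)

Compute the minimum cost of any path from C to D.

7

Shortest distances from C:
C: 0
G: 4  (via C)
E: 6  (via G)
F: 6  (via G)
A: 7  (via C)
D: 7  (via G)
Shortest route: C → G → D = 7.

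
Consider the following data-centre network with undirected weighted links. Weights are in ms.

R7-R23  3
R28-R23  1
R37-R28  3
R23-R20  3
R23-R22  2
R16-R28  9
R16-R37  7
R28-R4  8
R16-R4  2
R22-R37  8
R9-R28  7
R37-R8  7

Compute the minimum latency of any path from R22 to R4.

Running Dijkstra from R22:
R22: 0
R23: 2  (via R22)
R28: 3  (via R23)
R7: 5  (via R23)
R20: 5  (via R23)
R37: 6  (via R28)
R9: 10  (via R28)
R4: 11  (via R28)
Shortest route: R22 → R23 → R28 → R4 = 11 ms.

11 ms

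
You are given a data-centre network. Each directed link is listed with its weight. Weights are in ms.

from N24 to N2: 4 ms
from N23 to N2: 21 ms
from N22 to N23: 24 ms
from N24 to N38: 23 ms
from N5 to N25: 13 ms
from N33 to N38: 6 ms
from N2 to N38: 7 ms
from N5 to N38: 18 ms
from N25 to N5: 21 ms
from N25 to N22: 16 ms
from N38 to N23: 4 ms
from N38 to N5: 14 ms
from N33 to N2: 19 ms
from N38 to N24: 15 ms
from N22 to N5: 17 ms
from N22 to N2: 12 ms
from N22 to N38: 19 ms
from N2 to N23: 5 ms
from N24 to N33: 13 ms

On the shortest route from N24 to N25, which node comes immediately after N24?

N2

Compare a few routes:
N24 → N33 → N38 → N5 → N25: 13+6+14+13 = 46
N24 → N33 → N2 → N38 → N5 → N25: 13+19+7+14+13 = 66
N24 → N38 → N5 → N25: 23+14+13 = 50
N24 → N2 → N38 → N5 → N25: 4+7+14+13 = 38
The minimum is 38 ms via N24 → N2 → N38 → N5 → N25.
So from N24 the first move is to N2.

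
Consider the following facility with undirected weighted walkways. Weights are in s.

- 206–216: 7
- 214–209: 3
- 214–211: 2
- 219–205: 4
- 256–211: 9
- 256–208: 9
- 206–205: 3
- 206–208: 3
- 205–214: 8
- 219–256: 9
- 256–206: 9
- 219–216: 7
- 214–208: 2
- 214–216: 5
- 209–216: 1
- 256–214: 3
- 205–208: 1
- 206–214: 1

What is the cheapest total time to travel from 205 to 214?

Running Dijkstra from 205:
205: 0
208: 1  (via 205)
206: 3  (via 205)
214: 3  (via 208)
Shortest route: 205 → 208 → 214 = 3 s.

3 s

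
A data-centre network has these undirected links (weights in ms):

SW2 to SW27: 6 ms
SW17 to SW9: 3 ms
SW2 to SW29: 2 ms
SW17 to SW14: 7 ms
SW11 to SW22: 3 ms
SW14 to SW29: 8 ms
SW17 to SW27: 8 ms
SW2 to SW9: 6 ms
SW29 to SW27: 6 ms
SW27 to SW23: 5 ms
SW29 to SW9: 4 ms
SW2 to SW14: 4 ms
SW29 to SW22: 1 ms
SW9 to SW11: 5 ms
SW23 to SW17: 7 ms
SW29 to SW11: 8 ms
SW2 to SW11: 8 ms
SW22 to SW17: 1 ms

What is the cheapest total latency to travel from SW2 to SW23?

Running Dijkstra from SW2:
SW2: 0
SW29: 2  (via SW2)
SW22: 3  (via SW29)
SW17: 4  (via SW22)
SW14: 4  (via SW2)
SW11: 6  (via SW22)
SW9: 6  (via SW2)
SW27: 6  (via SW2)
SW23: 11  (via SW17)
Shortest route: SW2–SW29–SW22–SW17–SW23 = 11 ms.

11 ms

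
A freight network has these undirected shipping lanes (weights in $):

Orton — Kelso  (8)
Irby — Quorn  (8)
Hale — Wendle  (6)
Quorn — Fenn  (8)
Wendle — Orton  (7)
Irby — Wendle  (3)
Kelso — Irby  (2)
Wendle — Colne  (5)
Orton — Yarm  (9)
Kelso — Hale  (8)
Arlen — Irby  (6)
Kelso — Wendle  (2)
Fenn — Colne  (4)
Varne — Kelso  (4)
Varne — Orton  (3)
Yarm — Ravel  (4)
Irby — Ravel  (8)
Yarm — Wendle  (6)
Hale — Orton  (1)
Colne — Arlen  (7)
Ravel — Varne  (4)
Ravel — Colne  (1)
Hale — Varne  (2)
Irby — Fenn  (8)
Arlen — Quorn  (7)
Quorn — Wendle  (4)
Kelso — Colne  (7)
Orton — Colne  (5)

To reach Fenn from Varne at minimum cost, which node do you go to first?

Compare a few routes:
Varne–Ravel–Colne–Fenn: 4+1+4 = 9
Varne–Orton–Colne–Fenn: 3+5+4 = 12
Cheapest is Varne–Ravel–Colne–Fenn at $9.
So from Varne the first move is to Ravel.

Ravel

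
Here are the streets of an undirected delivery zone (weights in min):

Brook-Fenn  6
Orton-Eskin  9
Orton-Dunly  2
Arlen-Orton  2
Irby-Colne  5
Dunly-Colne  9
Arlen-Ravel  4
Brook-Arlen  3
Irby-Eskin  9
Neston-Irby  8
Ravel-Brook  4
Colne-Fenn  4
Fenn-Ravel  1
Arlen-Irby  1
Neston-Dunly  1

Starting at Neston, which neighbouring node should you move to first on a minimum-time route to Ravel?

Dunly

Enumerating some paths:
Neston - Irby - Arlen - Ravel: 8+1+4 = 13
Neston - Dunly - Orton - Arlen - Brook - Ravel: 1+2+2+3+4 = 12
Neston - Dunly - Orton - Arlen - Brook - Fenn - Ravel: 1+2+2+3+6+1 = 15
Neston - Dunly - Orton - Arlen - Ravel: 1+2+2+4 = 9
The minimum is 9 min via Neston - Dunly - Orton - Arlen - Ravel.
So from Neston the first move is to Dunly.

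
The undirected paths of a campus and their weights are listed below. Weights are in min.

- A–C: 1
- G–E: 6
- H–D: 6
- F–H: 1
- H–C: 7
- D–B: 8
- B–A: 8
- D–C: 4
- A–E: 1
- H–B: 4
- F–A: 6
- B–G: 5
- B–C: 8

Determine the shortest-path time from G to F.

10 min

Candidate routes:
G–E–A–C–H–F: 6+1+1+7+1 = 16
G–E–A–F: 6+1+6 = 13
G–B–H–F: 5+4+1 = 10
Cheapest is G–B–H–F at 10 min.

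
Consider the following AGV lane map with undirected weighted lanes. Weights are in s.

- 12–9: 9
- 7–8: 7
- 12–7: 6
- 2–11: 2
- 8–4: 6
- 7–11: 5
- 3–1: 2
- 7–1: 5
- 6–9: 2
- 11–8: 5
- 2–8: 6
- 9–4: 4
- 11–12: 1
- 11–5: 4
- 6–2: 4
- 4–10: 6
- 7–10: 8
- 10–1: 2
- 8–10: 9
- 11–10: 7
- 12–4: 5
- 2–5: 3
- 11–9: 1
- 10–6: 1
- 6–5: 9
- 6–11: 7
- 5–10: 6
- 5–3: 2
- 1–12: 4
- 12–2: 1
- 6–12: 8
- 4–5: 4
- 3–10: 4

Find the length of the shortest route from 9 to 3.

Running Dijkstra from 9:
9: 0
11: 1  (via 9)
6: 2  (via 9)
12: 2  (via 11)
2: 3  (via 11)
10: 3  (via 6)
4: 4  (via 9)
1: 5  (via 10)
5: 5  (via 11)
7: 6  (via 11)
8: 6  (via 11)
3: 7  (via 10)
Shortest route: 9 → 6 → 10 → 3 = 7 s.

7 s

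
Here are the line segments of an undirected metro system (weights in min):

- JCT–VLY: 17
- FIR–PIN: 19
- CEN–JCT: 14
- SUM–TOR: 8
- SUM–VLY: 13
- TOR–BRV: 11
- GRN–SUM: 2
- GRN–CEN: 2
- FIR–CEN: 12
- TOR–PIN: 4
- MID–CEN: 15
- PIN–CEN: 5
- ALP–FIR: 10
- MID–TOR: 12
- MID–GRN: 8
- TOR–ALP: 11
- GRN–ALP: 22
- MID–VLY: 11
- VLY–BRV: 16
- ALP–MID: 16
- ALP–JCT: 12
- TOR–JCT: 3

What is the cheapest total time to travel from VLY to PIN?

22 min

Running Dijkstra from VLY:
VLY: 0
MID: 11  (via VLY)
SUM: 13  (via VLY)
GRN: 15  (via SUM)
BRV: 16  (via VLY)
JCT: 17  (via VLY)
CEN: 17  (via GRN)
TOR: 20  (via JCT)
PIN: 22  (via CEN)
Shortest route: VLY → SUM → GRN → CEN → PIN = 22 min.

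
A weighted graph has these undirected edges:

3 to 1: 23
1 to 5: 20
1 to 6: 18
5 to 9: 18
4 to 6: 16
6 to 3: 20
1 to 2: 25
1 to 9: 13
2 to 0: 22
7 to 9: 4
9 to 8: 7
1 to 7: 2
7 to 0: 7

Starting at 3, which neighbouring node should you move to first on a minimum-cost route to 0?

1

Enumerating some paths:
3 → 6 → 1 → 9 → 7 → 0: 20+18+13+4+7 = 62
3 → 1 → 9 → 7 → 0: 23+13+4+7 = 47
3 → 1 → 7 → 0: 23+2+7 = 32
3 → 6 → 1 → 7 → 0: 20+18+2+7 = 47
The minimum is 32 via 3 → 1 → 7 → 0.
So from 3 the first move is to 1.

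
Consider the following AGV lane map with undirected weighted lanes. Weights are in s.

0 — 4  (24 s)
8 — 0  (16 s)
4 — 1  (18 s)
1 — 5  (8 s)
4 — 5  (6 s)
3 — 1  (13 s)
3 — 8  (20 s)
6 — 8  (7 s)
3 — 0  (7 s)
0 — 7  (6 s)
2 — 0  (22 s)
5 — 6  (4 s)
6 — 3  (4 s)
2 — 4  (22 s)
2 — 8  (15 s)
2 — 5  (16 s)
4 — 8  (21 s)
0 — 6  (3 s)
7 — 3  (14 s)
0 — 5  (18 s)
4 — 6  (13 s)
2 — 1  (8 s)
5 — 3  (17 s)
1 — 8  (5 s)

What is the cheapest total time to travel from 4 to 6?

Enumerating some paths:
4 - 6: 13 = 13
4 - 5 - 6: 6+4 = 10
Cheapest is 4 - 5 - 6 at 10 s.

10 s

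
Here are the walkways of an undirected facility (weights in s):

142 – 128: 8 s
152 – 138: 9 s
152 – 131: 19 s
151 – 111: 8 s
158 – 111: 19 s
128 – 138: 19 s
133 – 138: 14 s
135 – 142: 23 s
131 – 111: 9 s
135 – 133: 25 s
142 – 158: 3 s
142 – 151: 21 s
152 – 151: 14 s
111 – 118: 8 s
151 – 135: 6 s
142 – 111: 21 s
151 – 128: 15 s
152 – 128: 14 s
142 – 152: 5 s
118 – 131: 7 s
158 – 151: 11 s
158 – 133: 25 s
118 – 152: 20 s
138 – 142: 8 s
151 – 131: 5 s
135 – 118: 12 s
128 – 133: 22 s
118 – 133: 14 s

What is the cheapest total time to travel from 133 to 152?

Enumerating some paths:
133 → 138 → 142 → 152: 14+8+5 = 27
133 → 138 → 152: 14+9 = 23
Cheapest is 133 → 138 → 152 at 23 s.

23 s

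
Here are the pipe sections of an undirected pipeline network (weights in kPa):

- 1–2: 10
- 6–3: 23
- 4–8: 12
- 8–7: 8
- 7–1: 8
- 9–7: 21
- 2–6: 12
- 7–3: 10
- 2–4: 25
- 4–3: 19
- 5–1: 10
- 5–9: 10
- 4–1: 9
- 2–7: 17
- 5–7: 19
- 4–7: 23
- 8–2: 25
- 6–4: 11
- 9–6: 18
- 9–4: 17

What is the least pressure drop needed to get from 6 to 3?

23 kPa

Compare a few routes:
6 - 4 - 1 - 7 - 3: 11+9+8+10 = 38
6 - 4 - 3: 11+19 = 30
6 - 3: 23 = 23
6 - 2 - 7 - 3: 12+17+10 = 39
Cheapest is 6 - 3 at 23 kPa.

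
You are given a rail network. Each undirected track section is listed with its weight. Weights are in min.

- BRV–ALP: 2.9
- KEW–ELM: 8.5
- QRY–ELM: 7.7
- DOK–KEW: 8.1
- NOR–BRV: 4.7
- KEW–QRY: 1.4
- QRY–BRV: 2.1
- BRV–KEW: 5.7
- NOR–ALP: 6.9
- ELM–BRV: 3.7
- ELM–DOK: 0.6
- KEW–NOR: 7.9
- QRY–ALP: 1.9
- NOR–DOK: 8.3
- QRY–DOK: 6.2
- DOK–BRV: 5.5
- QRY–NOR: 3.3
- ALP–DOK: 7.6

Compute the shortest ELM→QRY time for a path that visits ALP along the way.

8.5 min

Best ELM to ALP: ELM–BRV–ALP costing 6.6
Best ALP to QRY: ALP–QRY costing 1.9
Total via ALP: 6.6 + 1.9 = 8.5 min.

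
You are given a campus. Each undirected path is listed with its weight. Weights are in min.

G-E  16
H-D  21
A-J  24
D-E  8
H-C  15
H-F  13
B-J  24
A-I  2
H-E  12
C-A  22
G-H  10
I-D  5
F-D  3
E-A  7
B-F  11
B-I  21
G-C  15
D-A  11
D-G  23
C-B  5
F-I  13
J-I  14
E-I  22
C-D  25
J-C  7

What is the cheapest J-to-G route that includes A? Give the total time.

Best J to A: J → I → A costing 16
Best A to G: A → E → G costing 23
Total via A: 16 + 23 = 39 min.

39 min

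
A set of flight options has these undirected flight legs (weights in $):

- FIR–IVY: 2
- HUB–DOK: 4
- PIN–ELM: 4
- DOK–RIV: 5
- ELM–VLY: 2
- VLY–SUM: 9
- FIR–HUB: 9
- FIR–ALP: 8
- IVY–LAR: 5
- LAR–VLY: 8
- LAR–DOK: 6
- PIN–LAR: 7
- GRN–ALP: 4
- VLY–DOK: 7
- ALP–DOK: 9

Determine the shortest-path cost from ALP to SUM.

Settle nodes by increasing distance from ALP:
ALP: 0
GRN: 4  (via ALP)
FIR: 8  (via ALP)
DOK: 9  (via ALP)
IVY: 10  (via FIR)
HUB: 13  (via DOK)
RIV: 14  (via DOK)
LAR: 15  (via DOK)
VLY: 16  (via DOK)
ELM: 18  (via VLY)
PIN: 22  (via LAR)
SUM: 25  (via VLY)
Shortest route: ALP → DOK → VLY → SUM = $25.

$25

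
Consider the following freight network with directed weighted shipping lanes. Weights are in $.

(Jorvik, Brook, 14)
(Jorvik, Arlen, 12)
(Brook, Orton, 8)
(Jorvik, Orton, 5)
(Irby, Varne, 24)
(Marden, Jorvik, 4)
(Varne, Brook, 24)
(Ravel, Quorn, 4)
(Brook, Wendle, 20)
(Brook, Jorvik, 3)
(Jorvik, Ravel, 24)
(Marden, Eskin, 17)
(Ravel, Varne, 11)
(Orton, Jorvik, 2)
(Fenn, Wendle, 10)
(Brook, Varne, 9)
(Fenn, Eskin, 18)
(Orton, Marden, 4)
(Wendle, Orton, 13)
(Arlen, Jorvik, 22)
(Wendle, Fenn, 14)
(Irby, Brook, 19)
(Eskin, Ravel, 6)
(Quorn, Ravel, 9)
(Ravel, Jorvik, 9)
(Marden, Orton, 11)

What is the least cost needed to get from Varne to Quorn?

$55

Running Dijkstra from Varne:
Varne: 0
Brook: 24  (via Varne)
Jorvik: 27  (via Brook)
Orton: 32  (via Brook)
Marden: 36  (via Orton)
Arlen: 39  (via Jorvik)
Wendle: 44  (via Brook)
Ravel: 51  (via Jorvik)
Eskin: 53  (via Marden)
Quorn: 55  (via Ravel)
Shortest route: Varne–Brook–Jorvik–Ravel–Quorn = $55.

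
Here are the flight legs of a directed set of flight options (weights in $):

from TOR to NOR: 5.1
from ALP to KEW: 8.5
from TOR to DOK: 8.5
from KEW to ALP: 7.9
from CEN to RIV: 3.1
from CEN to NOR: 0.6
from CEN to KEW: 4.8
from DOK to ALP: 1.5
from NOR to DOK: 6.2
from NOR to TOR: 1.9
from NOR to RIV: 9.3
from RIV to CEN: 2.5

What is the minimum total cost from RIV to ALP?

$10.8

Settle nodes by increasing distance from RIV:
RIV: 0
CEN: 2.5  (via RIV)
NOR: 3.1  (via CEN)
TOR: 5  (via NOR)
KEW: 7.3  (via CEN)
DOK: 9.3  (via NOR)
ALP: 10.8  (via DOK)
Shortest route: RIV → CEN → NOR → DOK → ALP = $10.8.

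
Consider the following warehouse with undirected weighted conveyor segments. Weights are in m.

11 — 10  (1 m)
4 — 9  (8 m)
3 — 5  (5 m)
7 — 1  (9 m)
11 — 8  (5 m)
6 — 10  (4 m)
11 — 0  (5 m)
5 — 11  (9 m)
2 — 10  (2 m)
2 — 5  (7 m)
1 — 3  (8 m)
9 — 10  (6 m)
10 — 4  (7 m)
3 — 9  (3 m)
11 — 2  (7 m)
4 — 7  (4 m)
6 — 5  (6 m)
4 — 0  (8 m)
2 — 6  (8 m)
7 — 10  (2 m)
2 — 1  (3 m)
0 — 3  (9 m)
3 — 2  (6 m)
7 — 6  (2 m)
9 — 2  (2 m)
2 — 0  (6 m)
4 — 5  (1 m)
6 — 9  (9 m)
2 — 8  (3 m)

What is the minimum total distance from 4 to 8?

11 m

Settle nodes by increasing distance from 4:
4: 0
5: 1  (via 4)
7: 4  (via 4)
3: 6  (via 5)
6: 6  (via 7)
10: 6  (via 7)
11: 7  (via 10)
0: 8  (via 4)
2: 8  (via 5)
9: 8  (via 4)
1: 11  (via 2)
8: 11  (via 2)
Shortest route: 4 → 5 → 2 → 8 = 11 m.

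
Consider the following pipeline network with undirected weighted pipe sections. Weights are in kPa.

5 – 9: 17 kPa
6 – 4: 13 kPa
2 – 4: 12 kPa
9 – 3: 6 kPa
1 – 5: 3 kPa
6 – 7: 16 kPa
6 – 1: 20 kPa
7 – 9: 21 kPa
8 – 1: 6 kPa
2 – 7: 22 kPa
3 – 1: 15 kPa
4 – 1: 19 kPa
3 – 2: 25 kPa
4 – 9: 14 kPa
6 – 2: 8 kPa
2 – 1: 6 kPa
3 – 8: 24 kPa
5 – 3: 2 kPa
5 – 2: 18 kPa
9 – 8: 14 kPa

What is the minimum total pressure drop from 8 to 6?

Candidate routes:
8 - 1 - 2 - 6: 6+6+8 = 20
8 - 1 - 6: 6+20 = 26
The minimum is 20 kPa via 8 - 1 - 2 - 6.

20 kPa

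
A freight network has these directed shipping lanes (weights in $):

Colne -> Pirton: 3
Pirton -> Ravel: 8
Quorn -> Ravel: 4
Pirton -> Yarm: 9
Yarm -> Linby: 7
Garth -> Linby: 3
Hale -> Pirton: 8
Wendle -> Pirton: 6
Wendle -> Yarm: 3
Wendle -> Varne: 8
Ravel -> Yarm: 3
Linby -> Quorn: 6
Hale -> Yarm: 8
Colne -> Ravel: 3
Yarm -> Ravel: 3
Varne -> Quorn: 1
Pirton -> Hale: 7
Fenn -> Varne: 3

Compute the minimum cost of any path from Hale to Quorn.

$21

Candidate routes:
Hale–Yarm–Linby–Quorn: 8+7+6 = 21
Hale–Pirton–Ravel–Yarm–Linby–Quorn: 8+8+3+7+6 = 32
Hale–Pirton–Yarm–Linby–Quorn: 8+9+7+6 = 30
Cheapest is Hale–Yarm–Linby–Quorn at $21.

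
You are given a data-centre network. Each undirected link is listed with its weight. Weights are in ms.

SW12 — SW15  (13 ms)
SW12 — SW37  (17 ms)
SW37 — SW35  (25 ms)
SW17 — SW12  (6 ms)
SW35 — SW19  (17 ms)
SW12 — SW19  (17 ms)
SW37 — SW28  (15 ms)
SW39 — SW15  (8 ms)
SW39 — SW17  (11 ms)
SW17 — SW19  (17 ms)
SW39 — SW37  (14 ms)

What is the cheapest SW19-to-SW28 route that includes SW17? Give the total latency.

Best SW19 to SW17: SW19 → SW17 costing 17
Best SW17 to SW28: SW17 → SW12 → SW37 → SW28 costing 38
Total via SW17: 17 + 38 = 55 ms.

55 ms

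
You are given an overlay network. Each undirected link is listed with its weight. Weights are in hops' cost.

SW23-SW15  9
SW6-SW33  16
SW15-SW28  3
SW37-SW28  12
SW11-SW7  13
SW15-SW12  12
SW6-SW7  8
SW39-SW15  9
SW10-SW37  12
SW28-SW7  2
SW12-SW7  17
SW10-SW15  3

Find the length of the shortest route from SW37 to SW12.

27 hops' cost

Running Dijkstra from SW37:
SW37: 0
SW28: 12  (via SW37)
SW10: 12  (via SW37)
SW7: 14  (via SW28)
SW15: 15  (via SW28)
SW6: 22  (via SW7)
SW23: 24  (via SW15)
SW39: 24  (via SW15)
SW11: 27  (via SW7)
SW12: 27  (via SW15)
Shortest route: SW37–SW28–SW15–SW12 = 27 hops' cost.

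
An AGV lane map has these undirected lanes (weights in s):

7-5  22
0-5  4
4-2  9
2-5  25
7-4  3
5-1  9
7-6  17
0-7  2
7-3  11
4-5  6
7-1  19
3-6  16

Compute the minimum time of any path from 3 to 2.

Candidate routes:
3 - 7 - 0 - 5 - 4 - 2: 11+2+4+6+9 = 32
3 - 7 - 4 - 2: 11+3+9 = 23
3 - 7 - 0 - 5 - 2: 11+2+4+25 = 42
3 - 6 - 7 - 4 - 2: 16+17+3+9 = 45
Cheapest is 3 - 7 - 4 - 2 at 23 s.

23 s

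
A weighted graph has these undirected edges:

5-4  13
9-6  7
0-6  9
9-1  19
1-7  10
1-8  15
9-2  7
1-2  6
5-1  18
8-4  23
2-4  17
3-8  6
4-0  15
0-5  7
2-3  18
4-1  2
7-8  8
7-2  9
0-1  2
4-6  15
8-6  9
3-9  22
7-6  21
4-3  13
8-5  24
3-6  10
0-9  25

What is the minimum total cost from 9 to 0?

Enumerating some paths:
9 → 0: 25 = 25
9 → 2 → 1 → 0: 7+6+2 = 15
9 → 1 → 0: 19+2 = 21
9 → 6 → 0: 7+9 = 16
The minimum is 15 via 9 → 2 → 1 → 0.

15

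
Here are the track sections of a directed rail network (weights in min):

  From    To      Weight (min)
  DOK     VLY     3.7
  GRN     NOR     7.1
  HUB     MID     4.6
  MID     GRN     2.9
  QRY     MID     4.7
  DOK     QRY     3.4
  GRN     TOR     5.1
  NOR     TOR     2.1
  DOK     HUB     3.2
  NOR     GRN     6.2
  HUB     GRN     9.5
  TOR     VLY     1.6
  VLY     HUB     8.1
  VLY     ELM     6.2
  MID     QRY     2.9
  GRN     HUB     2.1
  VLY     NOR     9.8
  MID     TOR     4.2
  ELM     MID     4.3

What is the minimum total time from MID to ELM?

Candidate routes:
MID → GRN → TOR → VLY → ELM: 2.9+5.1+1.6+6.2 = 15.8
MID → TOR → VLY → ELM: 4.2+1.6+6.2 = 12
The minimum is 12 min via MID → TOR → VLY → ELM.

12 min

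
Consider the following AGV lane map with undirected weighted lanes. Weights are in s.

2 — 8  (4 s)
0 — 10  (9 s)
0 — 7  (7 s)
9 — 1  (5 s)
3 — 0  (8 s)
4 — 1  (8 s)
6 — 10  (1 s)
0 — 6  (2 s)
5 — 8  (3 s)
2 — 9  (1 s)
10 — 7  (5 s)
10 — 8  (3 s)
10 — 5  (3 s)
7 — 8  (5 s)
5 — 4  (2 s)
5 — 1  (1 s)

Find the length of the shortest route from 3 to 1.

Settle nodes by increasing distance from 3:
3: 0
0: 8  (via 3)
6: 10  (via 0)
10: 11  (via 6)
5: 14  (via 10)
8: 14  (via 10)
1: 15  (via 5)
Shortest route: 3 → 0 → 6 → 10 → 5 → 1 = 15 s.

15 s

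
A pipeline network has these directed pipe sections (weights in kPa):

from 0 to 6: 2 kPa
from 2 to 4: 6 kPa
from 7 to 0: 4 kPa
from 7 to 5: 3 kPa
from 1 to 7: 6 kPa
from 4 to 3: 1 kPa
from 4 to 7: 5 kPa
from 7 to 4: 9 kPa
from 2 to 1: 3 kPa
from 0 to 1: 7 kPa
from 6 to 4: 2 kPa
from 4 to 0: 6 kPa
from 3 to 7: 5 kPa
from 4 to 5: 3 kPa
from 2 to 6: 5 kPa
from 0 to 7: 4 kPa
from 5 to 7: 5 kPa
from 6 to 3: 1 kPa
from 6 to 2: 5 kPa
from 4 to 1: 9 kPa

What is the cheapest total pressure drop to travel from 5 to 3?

Shortest distances from 5:
5: 0
7: 5  (via 5)
0: 9  (via 7)
6: 11  (via 0)
3: 12  (via 6)
Shortest route: 5–7–0–6–3 = 12 kPa.

12 kPa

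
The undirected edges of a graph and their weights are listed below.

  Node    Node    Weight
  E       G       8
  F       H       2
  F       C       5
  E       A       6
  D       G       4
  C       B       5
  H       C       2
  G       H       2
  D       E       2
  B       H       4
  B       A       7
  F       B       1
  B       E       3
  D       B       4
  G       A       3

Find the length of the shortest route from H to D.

6

Enumerating some paths:
H - G - D: 2+4 = 6
H - F - B - D: 2+1+4 = 7
The minimum is 6 via H - G - D.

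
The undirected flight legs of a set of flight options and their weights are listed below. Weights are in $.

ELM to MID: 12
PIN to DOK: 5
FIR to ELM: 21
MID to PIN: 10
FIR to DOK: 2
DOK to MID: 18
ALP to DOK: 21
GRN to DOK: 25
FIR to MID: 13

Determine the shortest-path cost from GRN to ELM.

Shortest distances from GRN:
GRN: 0
DOK: 25  (via GRN)
FIR: 27  (via DOK)
PIN: 30  (via DOK)
MID: 40  (via FIR)
ALP: 46  (via DOK)
ELM: 48  (via FIR)
Shortest route: GRN–DOK–FIR–ELM = $48.

$48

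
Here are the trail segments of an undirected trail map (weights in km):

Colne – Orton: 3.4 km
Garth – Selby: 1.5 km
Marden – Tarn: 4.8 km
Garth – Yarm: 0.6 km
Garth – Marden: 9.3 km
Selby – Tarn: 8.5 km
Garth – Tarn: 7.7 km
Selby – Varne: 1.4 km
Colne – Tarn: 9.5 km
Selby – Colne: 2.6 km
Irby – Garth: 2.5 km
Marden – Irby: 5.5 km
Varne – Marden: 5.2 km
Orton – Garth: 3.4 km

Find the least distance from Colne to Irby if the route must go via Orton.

Best Colne to Orton: Colne–Orton costing 3.4
Best Orton to Irby: Orton–Garth–Irby costing 5.9
Total via Orton: 3.4 + 5.9 = 9.3 km.

9.3 km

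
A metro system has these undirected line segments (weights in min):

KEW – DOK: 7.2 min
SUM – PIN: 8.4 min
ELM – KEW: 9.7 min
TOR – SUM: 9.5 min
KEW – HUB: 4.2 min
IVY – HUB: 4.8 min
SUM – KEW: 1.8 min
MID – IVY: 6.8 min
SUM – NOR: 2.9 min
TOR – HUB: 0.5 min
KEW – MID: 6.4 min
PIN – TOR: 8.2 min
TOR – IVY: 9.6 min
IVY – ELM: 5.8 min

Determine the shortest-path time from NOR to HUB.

8.9 min

Settle nodes by increasing distance from NOR:
NOR: 0
SUM: 2.9  (via NOR)
KEW: 4.7  (via SUM)
HUB: 8.9  (via KEW)
Shortest route: NOR → SUM → KEW → HUB = 8.9 min.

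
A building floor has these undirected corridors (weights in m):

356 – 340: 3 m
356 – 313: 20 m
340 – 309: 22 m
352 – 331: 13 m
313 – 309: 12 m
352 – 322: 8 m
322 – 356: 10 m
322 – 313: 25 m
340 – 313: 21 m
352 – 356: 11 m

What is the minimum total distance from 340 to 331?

27 m

Shortest distances from 340:
340: 0
356: 3  (via 340)
322: 13  (via 356)
352: 14  (via 356)
313: 21  (via 340)
309: 22  (via 340)
331: 27  (via 352)
Shortest route: 340 → 356 → 352 → 331 = 27 m.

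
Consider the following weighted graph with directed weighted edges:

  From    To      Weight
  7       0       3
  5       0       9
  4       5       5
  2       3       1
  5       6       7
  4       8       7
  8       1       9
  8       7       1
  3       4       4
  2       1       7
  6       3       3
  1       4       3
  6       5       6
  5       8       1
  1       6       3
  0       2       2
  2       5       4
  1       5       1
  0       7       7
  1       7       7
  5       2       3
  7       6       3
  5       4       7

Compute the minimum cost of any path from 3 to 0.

14

Shortest distances from 3:
3: 0
4: 4  (via 3)
5: 9  (via 4)
8: 10  (via 5)
7: 11  (via 8)
2: 12  (via 5)
0: 14  (via 7)
Shortest route: 3 → 4 → 5 → 8 → 7 → 0 = 14.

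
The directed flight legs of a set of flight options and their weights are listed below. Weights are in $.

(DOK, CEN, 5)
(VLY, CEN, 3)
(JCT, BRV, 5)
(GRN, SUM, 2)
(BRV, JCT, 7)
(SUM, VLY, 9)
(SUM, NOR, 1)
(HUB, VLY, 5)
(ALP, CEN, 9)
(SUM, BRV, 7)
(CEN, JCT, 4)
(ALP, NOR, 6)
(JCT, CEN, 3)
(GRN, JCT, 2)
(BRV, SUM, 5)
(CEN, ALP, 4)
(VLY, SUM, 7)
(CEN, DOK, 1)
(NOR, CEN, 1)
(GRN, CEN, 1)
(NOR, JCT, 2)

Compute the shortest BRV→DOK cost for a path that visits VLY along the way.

$18

Shortest BRV→VLY: BRV → SUM → VLY = 14
Best VLY to DOK: VLY → CEN → DOK costing 4
Total via VLY: 14 + 4 = $18.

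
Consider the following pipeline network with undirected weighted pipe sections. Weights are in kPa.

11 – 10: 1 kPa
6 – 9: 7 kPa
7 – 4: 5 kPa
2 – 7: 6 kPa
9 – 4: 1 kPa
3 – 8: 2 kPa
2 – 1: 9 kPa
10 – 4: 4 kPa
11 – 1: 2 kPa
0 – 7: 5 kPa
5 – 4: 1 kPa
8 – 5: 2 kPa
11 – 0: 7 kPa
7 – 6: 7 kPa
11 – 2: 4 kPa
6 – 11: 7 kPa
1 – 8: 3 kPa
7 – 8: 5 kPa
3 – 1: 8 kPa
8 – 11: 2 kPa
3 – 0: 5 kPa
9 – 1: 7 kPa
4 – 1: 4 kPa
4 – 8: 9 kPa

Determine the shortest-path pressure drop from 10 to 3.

5 kPa

Candidate routes:
10 - 11 - 8 - 3: 1+2+2 = 5
10 - 11 - 1 - 8 - 3: 1+2+3+2 = 8
Cheapest is 10 - 11 - 8 - 3 at 5 kPa.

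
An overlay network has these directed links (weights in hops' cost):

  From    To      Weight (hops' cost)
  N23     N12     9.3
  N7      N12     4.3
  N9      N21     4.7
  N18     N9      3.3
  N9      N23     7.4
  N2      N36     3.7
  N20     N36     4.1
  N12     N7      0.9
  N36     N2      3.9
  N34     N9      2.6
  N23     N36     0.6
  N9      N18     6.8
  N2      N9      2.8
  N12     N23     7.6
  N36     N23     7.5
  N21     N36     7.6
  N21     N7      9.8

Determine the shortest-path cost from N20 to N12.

20.9 hops' cost

Compare a few routes:
N20–N36–N2–N9–N23–N12: 4.1+3.9+2.8+7.4+9.3 = 27.5
N20–N36–N23–N12: 4.1+7.5+9.3 = 20.9
Cheapest is N20–N36–N23–N12 at 20.9 hops' cost.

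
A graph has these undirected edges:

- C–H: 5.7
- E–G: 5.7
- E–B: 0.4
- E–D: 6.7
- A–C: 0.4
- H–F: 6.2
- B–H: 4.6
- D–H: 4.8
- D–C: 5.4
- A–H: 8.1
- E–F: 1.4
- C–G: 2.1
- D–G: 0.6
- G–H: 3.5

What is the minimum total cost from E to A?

Candidate routes:
E–G–C–A: 5.7+2.1+0.4 = 8.2
E–D–G–C–A: 6.7+0.6+2.1+0.4 = 9.8
E–B–H–G–C–A: 0.4+4.6+3.5+2.1+0.4 = 11
Cheapest is E–G–C–A at 8.2.

8.2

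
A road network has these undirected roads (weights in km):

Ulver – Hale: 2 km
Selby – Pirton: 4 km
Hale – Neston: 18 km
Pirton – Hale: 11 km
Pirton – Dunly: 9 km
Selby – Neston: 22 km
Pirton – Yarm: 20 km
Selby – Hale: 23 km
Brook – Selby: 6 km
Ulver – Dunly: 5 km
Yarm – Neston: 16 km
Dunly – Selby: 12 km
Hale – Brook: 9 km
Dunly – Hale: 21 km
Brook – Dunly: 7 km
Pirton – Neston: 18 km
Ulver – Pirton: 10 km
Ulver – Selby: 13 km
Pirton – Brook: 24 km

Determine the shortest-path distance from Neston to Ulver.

20 km

Running Dijkstra from Neston:
Neston: 0
Yarm: 16  (via Neston)
Pirton: 18  (via Neston)
Hale: 18  (via Neston)
Ulver: 20  (via Hale)
Shortest route: Neston–Hale–Ulver = 20 km.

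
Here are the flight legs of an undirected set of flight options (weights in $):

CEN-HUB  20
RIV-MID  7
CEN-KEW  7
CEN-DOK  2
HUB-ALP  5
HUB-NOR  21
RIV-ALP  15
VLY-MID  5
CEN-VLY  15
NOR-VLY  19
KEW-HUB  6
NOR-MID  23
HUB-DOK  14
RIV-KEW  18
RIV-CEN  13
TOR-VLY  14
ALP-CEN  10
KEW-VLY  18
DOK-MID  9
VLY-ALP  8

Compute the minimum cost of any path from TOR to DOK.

$28

Shortest distances from TOR:
TOR: 0
VLY: 14  (via TOR)
MID: 19  (via VLY)
ALP: 22  (via VLY)
RIV: 26  (via MID)
HUB: 27  (via ALP)
DOK: 28  (via MID)
Shortest route: TOR–VLY–MID–DOK = $28.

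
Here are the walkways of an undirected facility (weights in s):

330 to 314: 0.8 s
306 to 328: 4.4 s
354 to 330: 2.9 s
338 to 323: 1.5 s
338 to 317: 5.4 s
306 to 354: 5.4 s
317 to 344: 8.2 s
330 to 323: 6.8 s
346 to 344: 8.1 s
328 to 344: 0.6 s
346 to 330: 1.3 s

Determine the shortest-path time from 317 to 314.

14.5 s

Compare a few routes:
317 → 344 → 328 → 306 → 354 → 330 → 314: 8.2+0.6+4.4+5.4+2.9+0.8 = 22.3
317 → 338 → 323 → 330 → 314: 5.4+1.5+6.8+0.8 = 14.5
317 → 344 → 346 → 330 → 314: 8.2+8.1+1.3+0.8 = 18.4
Cheapest is 317 → 338 → 323 → 330 → 314 at 14.5 s.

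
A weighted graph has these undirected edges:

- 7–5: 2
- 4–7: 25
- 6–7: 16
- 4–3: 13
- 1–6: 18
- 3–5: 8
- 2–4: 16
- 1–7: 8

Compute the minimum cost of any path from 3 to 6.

Compare a few routes:
3 - 4 - 7 - 1 - 6: 13+25+8+18 = 64
3 - 4 - 7 - 6: 13+25+16 = 54
3 - 5 - 7 - 6: 8+2+16 = 26
3 - 5 - 7 - 1 - 6: 8+2+8+18 = 36
The minimum is 26 via 3 - 5 - 7 - 6.

26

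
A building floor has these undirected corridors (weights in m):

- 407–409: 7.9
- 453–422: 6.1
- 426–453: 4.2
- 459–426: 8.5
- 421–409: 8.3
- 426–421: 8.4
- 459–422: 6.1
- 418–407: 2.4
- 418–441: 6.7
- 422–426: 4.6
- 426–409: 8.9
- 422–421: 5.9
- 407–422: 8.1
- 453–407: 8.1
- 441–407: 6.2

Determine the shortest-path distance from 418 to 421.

16.4 m

Compare a few routes:
418 - 407 - 422 - 421: 2.4+8.1+5.9 = 16.4
418 - 407 - 453 - 422 - 421: 2.4+8.1+6.1+5.9 = 22.5
418 - 407 - 409 - 421: 2.4+7.9+8.3 = 18.6
The minimum is 16.4 m via 418 - 407 - 422 - 421.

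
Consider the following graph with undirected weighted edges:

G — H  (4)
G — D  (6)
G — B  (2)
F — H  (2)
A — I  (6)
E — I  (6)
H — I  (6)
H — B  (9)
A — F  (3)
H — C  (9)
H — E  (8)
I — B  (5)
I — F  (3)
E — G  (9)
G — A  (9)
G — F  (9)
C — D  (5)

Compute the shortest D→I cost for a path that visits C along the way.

Shortest D→C: D–C = 5
Shortest C→I: C–H–F–I = 14
Total via C: 5 + 14 = 19.

19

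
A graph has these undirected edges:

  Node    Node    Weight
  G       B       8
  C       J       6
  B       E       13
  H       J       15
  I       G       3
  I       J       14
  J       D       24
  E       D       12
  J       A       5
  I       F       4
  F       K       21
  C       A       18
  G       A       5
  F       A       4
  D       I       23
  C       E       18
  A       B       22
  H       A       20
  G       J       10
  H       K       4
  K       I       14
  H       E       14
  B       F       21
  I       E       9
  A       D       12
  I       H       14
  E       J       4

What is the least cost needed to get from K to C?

Compare a few routes:
K - H - E - J - C: 4+14+4+6 = 28
K - I - E - J - C: 14+9+4+6 = 33
K - H - J - C: 4+15+6 = 25
K - I - F - A - J - C: 14+4+4+5+6 = 33
Cheapest is K - H - J - C at 25.

25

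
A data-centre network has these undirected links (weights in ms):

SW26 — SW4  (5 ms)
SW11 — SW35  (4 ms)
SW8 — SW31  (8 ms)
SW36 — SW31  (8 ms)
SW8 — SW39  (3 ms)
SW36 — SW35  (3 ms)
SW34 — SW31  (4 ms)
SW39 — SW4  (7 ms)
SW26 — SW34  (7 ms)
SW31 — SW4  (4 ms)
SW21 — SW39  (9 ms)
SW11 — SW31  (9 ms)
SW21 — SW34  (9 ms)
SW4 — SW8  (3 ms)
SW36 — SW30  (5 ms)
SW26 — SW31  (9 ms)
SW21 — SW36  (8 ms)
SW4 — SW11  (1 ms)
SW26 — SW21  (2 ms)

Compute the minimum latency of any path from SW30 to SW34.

17 ms

Running Dijkstra from SW30:
SW30: 0
SW36: 5  (via SW30)
SW35: 8  (via SW36)
SW11: 12  (via SW35)
SW31: 13  (via SW36)
SW4: 13  (via SW11)
SW21: 13  (via SW36)
SW26: 15  (via SW21)
SW8: 16  (via SW4)
SW34: 17  (via SW31)
Shortest route: SW30–SW36–SW31–SW34 = 17 ms.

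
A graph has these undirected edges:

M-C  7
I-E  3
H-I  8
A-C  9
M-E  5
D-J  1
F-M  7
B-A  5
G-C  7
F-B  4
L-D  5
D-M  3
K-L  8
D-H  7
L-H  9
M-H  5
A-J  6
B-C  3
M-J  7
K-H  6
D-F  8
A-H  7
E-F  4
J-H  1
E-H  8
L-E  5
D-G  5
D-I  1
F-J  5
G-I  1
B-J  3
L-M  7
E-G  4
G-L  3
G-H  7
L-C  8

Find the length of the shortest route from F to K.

Settle nodes by increasing distance from F:
F: 0
B: 4  (via F)
E: 4  (via F)
J: 5  (via F)
D: 6  (via J)
H: 6  (via J)
C: 7  (via B)
I: 7  (via E)
M: 7  (via F)
G: 8  (via E)
A: 9  (via B)
L: 9  (via E)
K: 12  (via H)
Shortest route: F–J–H–K = 12.

12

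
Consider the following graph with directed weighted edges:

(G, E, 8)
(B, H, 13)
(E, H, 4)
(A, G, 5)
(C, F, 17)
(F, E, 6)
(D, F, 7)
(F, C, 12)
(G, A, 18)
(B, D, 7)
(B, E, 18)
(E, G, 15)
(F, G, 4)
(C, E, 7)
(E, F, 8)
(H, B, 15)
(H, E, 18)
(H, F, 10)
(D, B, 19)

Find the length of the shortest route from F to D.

Candidate routes:
F–G–E–H–B–D: 4+8+4+15+7 = 38
F–C–E–H–B–D: 12+7+4+15+7 = 45
F–E–H–B–D: 6+4+15+7 = 32
Cheapest is F–E–H–B–D at 32.

32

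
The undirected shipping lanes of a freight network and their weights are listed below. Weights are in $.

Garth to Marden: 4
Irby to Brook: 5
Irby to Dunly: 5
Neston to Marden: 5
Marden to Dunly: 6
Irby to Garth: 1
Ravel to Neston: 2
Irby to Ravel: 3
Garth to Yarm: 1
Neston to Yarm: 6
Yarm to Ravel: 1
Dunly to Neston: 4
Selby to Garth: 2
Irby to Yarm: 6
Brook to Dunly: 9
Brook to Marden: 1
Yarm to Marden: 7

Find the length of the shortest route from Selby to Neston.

$6

Enumerating some paths:
Selby → Garth → Yarm → Ravel → Neston: 2+1+1+2 = 6
Selby → Garth → Irby → Ravel → Neston: 2+1+3+2 = 8
Cheapest is Selby → Garth → Yarm → Ravel → Neston at $6.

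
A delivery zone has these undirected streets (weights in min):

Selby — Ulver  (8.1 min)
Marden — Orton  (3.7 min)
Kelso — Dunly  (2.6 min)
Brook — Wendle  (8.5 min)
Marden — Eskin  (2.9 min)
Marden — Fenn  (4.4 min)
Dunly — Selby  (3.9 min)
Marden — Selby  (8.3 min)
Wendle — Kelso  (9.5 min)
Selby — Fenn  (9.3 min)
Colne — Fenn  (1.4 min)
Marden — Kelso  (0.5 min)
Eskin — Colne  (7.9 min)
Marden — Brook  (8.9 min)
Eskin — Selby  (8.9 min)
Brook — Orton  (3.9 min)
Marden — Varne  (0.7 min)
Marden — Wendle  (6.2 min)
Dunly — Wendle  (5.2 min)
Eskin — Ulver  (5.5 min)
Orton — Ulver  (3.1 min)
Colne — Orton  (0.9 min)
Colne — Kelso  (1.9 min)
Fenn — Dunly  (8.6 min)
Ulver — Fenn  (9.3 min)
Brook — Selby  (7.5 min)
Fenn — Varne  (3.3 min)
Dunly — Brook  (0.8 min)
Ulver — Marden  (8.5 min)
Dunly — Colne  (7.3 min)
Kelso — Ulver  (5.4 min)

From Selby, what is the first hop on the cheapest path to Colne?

Dunly

Compare a few routes:
Selby → Dunly → Kelso → Colne: 3.9+2.6+1.9 = 8.4
Selby → Dunly → Brook → Orton → Colne: 3.9+0.8+3.9+0.9 = 9.5
The minimum is 8.4 min via Selby → Dunly → Kelso → Colne.
So from Selby the first move is to Dunly.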